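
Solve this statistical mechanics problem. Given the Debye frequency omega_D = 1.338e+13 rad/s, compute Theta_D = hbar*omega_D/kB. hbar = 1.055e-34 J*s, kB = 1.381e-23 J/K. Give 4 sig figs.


Step 1: hbar*omega_D = 1.055e-34 * 1.338e+13 = 1.412e-21 J
Step 2: Theta_D = 1.412e-21 / 1.381e-23
Step 3: Theta_D = 102.2 K

102.2


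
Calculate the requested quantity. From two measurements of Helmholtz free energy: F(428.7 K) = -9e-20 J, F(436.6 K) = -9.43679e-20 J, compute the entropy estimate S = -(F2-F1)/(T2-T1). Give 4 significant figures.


Step 1: dF = F2 - F1 = -9.43679e-20 - (-9e-20) = -4.3679e-21 J
Step 2: dT = T2 - T1 = 436.6 - 428.7 = 7.9 K
Step 3: S = -dF/dT = -(-4.3679e-21)/7.9 = 5.529e-22 J/K

5.529e-22


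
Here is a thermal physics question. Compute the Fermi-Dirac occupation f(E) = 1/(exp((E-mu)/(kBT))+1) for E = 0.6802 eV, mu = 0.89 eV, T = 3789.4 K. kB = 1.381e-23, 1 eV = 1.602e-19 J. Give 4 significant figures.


Step 1: (E - mu) = 0.6802 - 0.89 = -0.2098 eV
Step 2: Convert: (E-mu)*eV = -3.361e-20 J
Step 3: x = (E-mu)*eV/(kB*T) = -0.6422
Step 4: f = 1/(exp(-0.6422)+1) = 0.6553

0.6553


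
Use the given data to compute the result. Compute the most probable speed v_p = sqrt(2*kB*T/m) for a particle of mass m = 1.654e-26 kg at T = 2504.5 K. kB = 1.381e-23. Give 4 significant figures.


Step 1: Numerator = 2*kB*T = 2*1.381e-23*2504.5 = 6.917e-20
Step 2: Ratio = 6.917e-20 / 1.654e-26 = 4.182e+06
Step 3: v_p = sqrt(4.182e+06) = 2045 m/s

2045


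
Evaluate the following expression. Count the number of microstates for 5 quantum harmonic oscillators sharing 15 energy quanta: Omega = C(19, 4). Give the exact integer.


Step 1: Use binomial coefficient C(19, 4)
Step 2: Numerator = 19! / 15!
Step 3: Denominator = 4!
Step 4: Omega = 3876

3876


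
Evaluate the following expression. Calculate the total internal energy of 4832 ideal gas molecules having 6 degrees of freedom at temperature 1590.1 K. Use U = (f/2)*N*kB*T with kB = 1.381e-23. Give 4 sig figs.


Step 1: f/2 = 6/2 = 3.0
Step 2: N*kB*T = 4832*1.381e-23*1590.1 = 1.061e-16
Step 3: U = 3.0 * 1.061e-16 = 3.183e-16 J

3.183e-16


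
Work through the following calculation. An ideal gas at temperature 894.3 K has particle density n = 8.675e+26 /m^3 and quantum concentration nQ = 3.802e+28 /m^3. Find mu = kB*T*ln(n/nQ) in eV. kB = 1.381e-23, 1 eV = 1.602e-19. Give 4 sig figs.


Step 1: n/nQ = 8.675e+26/3.802e+28 = 0.02282
Step 2: ln(n/nQ) = -3.78
Step 3: mu = kB*T*ln(n/nQ) = 1.235e-20*-3.78 = -4.669e-20 J
Step 4: Convert to eV: -4.669e-20/1.602e-19 = -0.2914 eV

-0.2914


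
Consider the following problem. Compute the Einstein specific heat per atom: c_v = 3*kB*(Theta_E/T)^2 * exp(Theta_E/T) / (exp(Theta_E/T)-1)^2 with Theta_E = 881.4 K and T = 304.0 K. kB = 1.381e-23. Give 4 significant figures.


Step 1: x = Theta_E/T = 881.4/304.0 = 2.899
Step 2: x^2 = 8.406
Step 3: exp(x) = 18.16
Step 4: c_v = 3*1.381e-23*8.406*18.16/(18.16-1)^2 = 2.148e-23

2.148e-23


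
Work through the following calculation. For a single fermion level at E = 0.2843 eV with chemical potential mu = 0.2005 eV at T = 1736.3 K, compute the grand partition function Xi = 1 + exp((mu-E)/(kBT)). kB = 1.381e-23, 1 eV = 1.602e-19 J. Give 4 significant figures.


Step 1: (mu - E) = 0.2005 - 0.2843 = -0.0838 eV
Step 2: x = (mu-E)*eV/(kB*T) = -0.0838*1.602e-19/(1.381e-23*1736.3) = -0.5599
Step 3: exp(x) = 0.5713
Step 4: Xi = 1 + 0.5713 = 1.571

1.571


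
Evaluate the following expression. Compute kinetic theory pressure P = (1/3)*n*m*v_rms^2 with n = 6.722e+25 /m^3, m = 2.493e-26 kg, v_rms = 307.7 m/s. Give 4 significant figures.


Step 1: v_rms^2 = 307.7^2 = 9.468e+04
Step 2: n*m = 6.722e+25*2.493e-26 = 1.676
Step 3: P = (1/3)*1.676*9.468e+04 = 5.289e+04 Pa

5.289e+04


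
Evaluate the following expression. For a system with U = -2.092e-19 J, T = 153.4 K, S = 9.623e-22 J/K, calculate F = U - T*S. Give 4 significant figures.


Step 1: T*S = 153.4 * 9.623e-22 = 1.476e-19 J
Step 2: F = U - T*S = -2.092e-19 - 1.476e-19
Step 3: F = -3.568e-19 J

-3.568e-19


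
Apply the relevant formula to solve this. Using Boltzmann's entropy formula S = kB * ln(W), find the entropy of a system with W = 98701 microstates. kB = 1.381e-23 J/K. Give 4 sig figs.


Step 1: ln(W) = ln(98701) = 11.5
Step 2: S = kB * ln(W) = 1.381e-23 * 11.5
Step 3: S = 1.588e-22 J/K

1.588e-22


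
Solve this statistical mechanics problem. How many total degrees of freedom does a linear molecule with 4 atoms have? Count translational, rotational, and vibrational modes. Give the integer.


Step 1: Translational DOF = 3
Step 2: Rotational DOF (linear) = 2
Step 3: Vibrational DOF = 3*4 - 5 = 7
Step 4: Total = 3 + 2 + 7 = 12

12


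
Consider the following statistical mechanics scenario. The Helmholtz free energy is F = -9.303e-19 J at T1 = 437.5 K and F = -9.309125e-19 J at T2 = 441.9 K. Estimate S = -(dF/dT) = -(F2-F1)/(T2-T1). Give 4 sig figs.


Step 1: dF = F2 - F1 = -9.309125e-19 - (-9.303e-19) = -6.125e-22 J
Step 2: dT = T2 - T1 = 441.9 - 437.5 = 4.4 K
Step 3: S = -dF/dT = -(-6.125e-22)/4.4 = 1.392e-22 J/K

1.392e-22


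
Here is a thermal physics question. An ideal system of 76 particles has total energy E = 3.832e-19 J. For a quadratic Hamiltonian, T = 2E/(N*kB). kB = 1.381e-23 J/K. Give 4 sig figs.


Step 1: Numerator = 2*E = 2*3.832e-19 = 7.664e-19 J
Step 2: Denominator = N*kB = 76*1.381e-23 = 1.05e-21
Step 3: T = 7.664e-19 / 1.05e-21 = 730.2 K

730.2


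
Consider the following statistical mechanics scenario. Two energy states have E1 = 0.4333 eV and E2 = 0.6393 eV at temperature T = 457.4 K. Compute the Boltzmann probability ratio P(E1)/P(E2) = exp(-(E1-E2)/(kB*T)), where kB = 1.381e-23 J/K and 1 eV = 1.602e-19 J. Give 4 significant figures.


Step 1: Compute energy difference dE = E1 - E2 = 0.4333 - 0.6393 = -0.206 eV
Step 2: Convert to Joules: dE_J = -0.206 * 1.602e-19 = -3.3e-20 J
Step 3: Compute exponent = -dE_J / (kB * T) = -(-3.3e-20) / (1.381e-23 * 457.4) = 5.224
Step 4: P(E1)/P(E2) = exp(5.224) = 185.8

185.8


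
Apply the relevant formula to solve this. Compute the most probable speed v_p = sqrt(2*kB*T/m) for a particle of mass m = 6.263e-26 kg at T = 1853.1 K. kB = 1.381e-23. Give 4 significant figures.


Step 1: Numerator = 2*kB*T = 2*1.381e-23*1853.1 = 5.118e-20
Step 2: Ratio = 5.118e-20 / 6.263e-26 = 8.172e+05
Step 3: v_p = sqrt(8.172e+05) = 904 m/s

904


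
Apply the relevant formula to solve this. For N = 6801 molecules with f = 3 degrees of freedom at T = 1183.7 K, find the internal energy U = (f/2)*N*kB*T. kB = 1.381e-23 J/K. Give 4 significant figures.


Step 1: f/2 = 3/2 = 1.5
Step 2: N*kB*T = 6801*1.381e-23*1183.7 = 1.112e-16
Step 3: U = 1.5 * 1.112e-16 = 1.668e-16 J

1.668e-16


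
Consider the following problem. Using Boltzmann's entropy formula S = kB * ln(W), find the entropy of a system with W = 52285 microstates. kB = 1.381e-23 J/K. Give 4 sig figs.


Step 1: ln(W) = ln(52285) = 10.86
Step 2: S = kB * ln(W) = 1.381e-23 * 10.86
Step 3: S = 1.5e-22 J/K

1.5e-22


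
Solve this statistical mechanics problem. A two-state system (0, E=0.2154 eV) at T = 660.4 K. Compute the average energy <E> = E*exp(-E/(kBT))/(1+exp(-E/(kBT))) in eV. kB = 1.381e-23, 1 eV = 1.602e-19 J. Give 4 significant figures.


Step 1: beta*E = 0.2154*1.602e-19/(1.381e-23*660.4) = 3.784
Step 2: exp(-beta*E) = 0.02274
Step 3: <E> = 0.2154*0.02274/(1+0.02274) = 0.004789 eV

0.004789


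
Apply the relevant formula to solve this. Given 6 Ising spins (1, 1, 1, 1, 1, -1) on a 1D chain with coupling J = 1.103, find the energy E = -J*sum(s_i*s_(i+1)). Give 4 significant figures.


Step 1: Nearest-neighbor products: 1, 1, 1, 1, -1
Step 2: Sum of products = 3
Step 3: E = -1.103 * 3 = -3.309

-3.309


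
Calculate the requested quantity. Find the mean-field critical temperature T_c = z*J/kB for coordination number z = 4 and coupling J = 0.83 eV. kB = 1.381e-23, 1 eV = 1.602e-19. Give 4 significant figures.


Step 1: z*J = 4*0.83 = 3.32 eV
Step 2: Convert to Joules: 3.32*1.602e-19 = 5.319e-19 J
Step 3: T_c = 5.319e-19 / 1.381e-23 = 3.851e+04 K

3.851e+04


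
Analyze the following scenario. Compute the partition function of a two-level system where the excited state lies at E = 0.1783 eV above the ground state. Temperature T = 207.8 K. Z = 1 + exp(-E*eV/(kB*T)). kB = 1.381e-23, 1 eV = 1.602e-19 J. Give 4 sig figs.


Step 1: Compute beta*E = E*eV/(kB*T) = 0.1783*1.602e-19/(1.381e-23*207.8) = 9.953
Step 2: exp(-beta*E) = exp(-9.953) = 4.756e-05
Step 3: Z = 1 + 4.756e-05 = 1

1


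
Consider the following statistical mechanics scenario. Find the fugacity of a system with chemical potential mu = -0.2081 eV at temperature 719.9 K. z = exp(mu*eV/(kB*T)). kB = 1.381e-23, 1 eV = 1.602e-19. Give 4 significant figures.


Step 1: Convert mu to Joules: -0.2081*1.602e-19 = -3.334e-20 J
Step 2: kB*T = 1.381e-23*719.9 = 9.942e-21 J
Step 3: mu/(kB*T) = -3.353
Step 4: z = exp(-3.353) = 0.03497

0.03497


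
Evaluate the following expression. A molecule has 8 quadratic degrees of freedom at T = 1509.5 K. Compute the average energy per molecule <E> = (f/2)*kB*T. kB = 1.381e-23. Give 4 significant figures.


Step 1: f/2 = 8/2 = 4
Step 2: kB*T = 1.381e-23 * 1509.5 = 2.085e-20
Step 3: <E> = 4 * 2.085e-20 = 8.338e-20 J

8.338e-20


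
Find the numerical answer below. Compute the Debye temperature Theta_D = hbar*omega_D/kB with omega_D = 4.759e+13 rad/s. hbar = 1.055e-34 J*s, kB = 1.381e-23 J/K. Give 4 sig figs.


Step 1: hbar*omega_D = 1.055e-34 * 4.759e+13 = 5.021e-21 J
Step 2: Theta_D = 5.021e-21 / 1.381e-23
Step 3: Theta_D = 363.6 K

363.6


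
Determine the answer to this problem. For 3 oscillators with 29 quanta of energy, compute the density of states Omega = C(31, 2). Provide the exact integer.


Step 1: Use binomial coefficient C(31, 2)
Step 2: Numerator = 31! / 29!
Step 3: Denominator = 2!
Step 4: Omega = 465

465


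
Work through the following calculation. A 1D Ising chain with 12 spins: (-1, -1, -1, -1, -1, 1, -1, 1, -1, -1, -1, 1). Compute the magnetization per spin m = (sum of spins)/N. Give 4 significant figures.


Step 1: Count up spins (+1): 3, down spins (-1): 9
Step 2: Total magnetization M = 3 - 9 = -6
Step 3: m = M/N = -6/12 = -0.5

-0.5


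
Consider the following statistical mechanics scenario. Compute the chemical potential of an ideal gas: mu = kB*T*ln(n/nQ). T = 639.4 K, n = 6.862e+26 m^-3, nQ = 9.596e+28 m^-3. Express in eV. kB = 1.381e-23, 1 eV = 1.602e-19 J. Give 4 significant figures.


Step 1: n/nQ = 6.862e+26/9.596e+28 = 0.007151
Step 2: ln(n/nQ) = -4.941
Step 3: mu = kB*T*ln(n/nQ) = 8.83e-21*-4.941 = -4.363e-20 J
Step 4: Convert to eV: -4.363e-20/1.602e-19 = -0.2723 eV

-0.2723


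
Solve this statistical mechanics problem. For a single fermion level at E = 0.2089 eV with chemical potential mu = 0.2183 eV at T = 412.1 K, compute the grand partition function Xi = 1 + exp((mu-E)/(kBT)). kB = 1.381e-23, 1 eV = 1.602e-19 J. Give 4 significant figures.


Step 1: (mu - E) = 0.2183 - 0.2089 = 0.0094 eV
Step 2: x = (mu-E)*eV/(kB*T) = 0.0094*1.602e-19/(1.381e-23*412.1) = 0.2646
Step 3: exp(x) = 1.303
Step 4: Xi = 1 + 1.303 = 2.303

2.303


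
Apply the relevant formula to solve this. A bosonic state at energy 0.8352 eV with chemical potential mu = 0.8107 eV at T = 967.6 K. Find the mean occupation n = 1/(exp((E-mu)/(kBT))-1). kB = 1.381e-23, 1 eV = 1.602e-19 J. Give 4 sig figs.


Step 1: (E - mu) = 0.0245 eV
Step 2: x = (E-mu)*eV/(kB*T) = 0.0245*1.602e-19/(1.381e-23*967.6) = 0.2937
Step 3: exp(x) = 1.341
Step 4: n = 1/(exp(x)-1) = 2.929

2.929


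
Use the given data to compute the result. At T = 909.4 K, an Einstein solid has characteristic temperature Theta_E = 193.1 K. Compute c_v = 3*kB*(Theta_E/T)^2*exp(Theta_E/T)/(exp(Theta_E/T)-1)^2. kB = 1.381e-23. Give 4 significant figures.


Step 1: x = Theta_E/T = 193.1/909.4 = 0.2123
Step 2: x^2 = 0.04509
Step 3: exp(x) = 1.237
Step 4: c_v = 3*1.381e-23*0.04509*1.237/(1.237-1)^2 = 4.127e-23

4.127e-23


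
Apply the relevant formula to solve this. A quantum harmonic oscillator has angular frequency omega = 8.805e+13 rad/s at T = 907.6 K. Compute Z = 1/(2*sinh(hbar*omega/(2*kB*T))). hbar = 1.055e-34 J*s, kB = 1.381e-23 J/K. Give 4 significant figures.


Step 1: Compute x = hbar*omega/(kB*T) = 1.055e-34*8.805e+13/(1.381e-23*907.6) = 0.7411
Step 2: x/2 = 0.3706
Step 3: sinh(x/2) = 0.3791
Step 4: Z = 1/(2*0.3791) = 1.319

1.319


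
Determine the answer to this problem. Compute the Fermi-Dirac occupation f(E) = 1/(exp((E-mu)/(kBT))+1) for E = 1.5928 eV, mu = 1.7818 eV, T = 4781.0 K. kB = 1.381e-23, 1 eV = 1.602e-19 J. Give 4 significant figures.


Step 1: (E - mu) = 1.5928 - 1.7818 = -0.189 eV
Step 2: Convert: (E-mu)*eV = -3.028e-20 J
Step 3: x = (E-mu)*eV/(kB*T) = -0.4586
Step 4: f = 1/(exp(-0.4586)+1) = 0.6127

0.6127


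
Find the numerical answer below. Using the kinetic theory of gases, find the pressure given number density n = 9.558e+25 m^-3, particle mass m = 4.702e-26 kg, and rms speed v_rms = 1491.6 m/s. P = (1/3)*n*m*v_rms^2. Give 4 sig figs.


Step 1: v_rms^2 = 1491.6^2 = 2.225e+06
Step 2: n*m = 9.558e+25*4.702e-26 = 4.494
Step 3: P = (1/3)*4.494*2.225e+06 = 3.333e+06 Pa

3.333e+06


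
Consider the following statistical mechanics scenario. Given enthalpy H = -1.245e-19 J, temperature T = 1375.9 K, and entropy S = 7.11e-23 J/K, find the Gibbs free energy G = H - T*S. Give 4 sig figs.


Step 1: T*S = 1375.9 * 7.11e-23 = 9.783e-20 J
Step 2: G = H - T*S = -1.245e-19 - 9.783e-20
Step 3: G = -2.223e-19 J

-2.223e-19


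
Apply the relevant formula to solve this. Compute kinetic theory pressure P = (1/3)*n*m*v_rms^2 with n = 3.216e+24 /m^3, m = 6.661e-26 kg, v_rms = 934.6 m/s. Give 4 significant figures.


Step 1: v_rms^2 = 934.6^2 = 8.735e+05
Step 2: n*m = 3.216e+24*6.661e-26 = 0.2142
Step 3: P = (1/3)*0.2142*8.735e+05 = 6.237e+04 Pa

6.237e+04


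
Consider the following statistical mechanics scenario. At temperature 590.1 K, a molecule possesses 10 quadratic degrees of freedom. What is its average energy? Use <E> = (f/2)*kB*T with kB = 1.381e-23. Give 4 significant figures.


Step 1: f/2 = 10/2 = 5
Step 2: kB*T = 1.381e-23 * 590.1 = 8.149e-21
Step 3: <E> = 5 * 8.149e-21 = 4.075e-20 J

4.075e-20


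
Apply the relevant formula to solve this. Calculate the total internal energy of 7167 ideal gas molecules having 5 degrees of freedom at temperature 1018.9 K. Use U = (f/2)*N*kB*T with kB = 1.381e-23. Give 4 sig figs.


Step 1: f/2 = 5/2 = 2.5
Step 2: N*kB*T = 7167*1.381e-23*1018.9 = 1.008e-16
Step 3: U = 2.5 * 1.008e-16 = 2.521e-16 J

2.521e-16


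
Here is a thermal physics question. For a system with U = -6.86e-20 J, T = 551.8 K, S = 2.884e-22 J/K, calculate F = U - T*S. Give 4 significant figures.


Step 1: T*S = 551.8 * 2.884e-22 = 1.591e-19 J
Step 2: F = U - T*S = -6.86e-20 - 1.591e-19
Step 3: F = -2.277e-19 J

-2.277e-19


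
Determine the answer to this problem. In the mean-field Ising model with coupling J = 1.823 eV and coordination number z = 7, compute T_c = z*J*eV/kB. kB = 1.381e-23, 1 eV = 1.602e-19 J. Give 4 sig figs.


Step 1: z*J = 7*1.823 = 12.76 eV
Step 2: Convert to Joules: 12.76*1.602e-19 = 2.044e-18 J
Step 3: T_c = 2.044e-18 / 1.381e-23 = 1.48e+05 K

1.48e+05


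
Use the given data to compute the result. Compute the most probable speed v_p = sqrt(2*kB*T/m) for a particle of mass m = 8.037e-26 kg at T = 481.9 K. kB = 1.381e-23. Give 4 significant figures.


Step 1: Numerator = 2*kB*T = 2*1.381e-23*481.9 = 1.331e-20
Step 2: Ratio = 1.331e-20 / 8.037e-26 = 1.656e+05
Step 3: v_p = sqrt(1.656e+05) = 407 m/s

407


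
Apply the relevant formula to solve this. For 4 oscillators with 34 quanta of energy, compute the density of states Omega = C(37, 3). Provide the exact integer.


Step 1: Use binomial coefficient C(37, 3)
Step 2: Numerator = 37! / 34!
Step 3: Denominator = 3!
Step 4: Omega = 7770

7770


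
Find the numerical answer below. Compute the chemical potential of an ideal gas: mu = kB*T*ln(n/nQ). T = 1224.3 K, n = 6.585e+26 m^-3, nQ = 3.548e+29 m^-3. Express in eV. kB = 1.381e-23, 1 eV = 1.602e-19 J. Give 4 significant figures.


Step 1: n/nQ = 6.585e+26/3.548e+29 = 0.001856
Step 2: ln(n/nQ) = -6.289
Step 3: mu = kB*T*ln(n/nQ) = 1.691e-20*-6.289 = -1.063e-19 J
Step 4: Convert to eV: -1.063e-19/1.602e-19 = -0.6638 eV

-0.6638


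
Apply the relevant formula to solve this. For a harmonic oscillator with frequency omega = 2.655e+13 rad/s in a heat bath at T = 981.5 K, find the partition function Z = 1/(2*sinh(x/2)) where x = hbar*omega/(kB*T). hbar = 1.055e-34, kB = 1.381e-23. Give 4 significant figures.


Step 1: Compute x = hbar*omega/(kB*T) = 1.055e-34*2.655e+13/(1.381e-23*981.5) = 0.2066
Step 2: x/2 = 0.1033
Step 3: sinh(x/2) = 0.1035
Step 4: Z = 1/(2*0.1035) = 4.831

4.831


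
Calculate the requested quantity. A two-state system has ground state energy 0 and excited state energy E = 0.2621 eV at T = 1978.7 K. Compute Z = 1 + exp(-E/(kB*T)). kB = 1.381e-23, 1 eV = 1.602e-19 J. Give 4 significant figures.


Step 1: Compute beta*E = E*eV/(kB*T) = 0.2621*1.602e-19/(1.381e-23*1978.7) = 1.537
Step 2: exp(-beta*E) = exp(-1.537) = 0.2151
Step 3: Z = 1 + 0.2151 = 1.215

1.215


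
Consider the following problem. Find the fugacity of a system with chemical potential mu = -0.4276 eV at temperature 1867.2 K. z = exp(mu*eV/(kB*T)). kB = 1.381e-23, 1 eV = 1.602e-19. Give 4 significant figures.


Step 1: Convert mu to Joules: -0.4276*1.602e-19 = -6.85e-20 J
Step 2: kB*T = 1.381e-23*1867.2 = 2.579e-20 J
Step 3: mu/(kB*T) = -2.657
Step 4: z = exp(-2.657) = 0.07019

0.07019


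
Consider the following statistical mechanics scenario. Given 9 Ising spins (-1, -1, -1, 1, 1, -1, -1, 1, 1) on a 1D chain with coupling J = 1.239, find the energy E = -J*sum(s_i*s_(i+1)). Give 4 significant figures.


Step 1: Nearest-neighbor products: 1, 1, -1, 1, -1, 1, -1, 1
Step 2: Sum of products = 2
Step 3: E = -1.239 * 2 = -2.478

-2.478


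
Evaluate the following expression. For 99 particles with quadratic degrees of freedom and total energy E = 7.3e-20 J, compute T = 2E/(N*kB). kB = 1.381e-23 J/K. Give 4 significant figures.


Step 1: Numerator = 2*E = 2*7.3e-20 = 1.46e-19 J
Step 2: Denominator = N*kB = 99*1.381e-23 = 1.367e-21
Step 3: T = 1.46e-19 / 1.367e-21 = 106.8 K

106.8


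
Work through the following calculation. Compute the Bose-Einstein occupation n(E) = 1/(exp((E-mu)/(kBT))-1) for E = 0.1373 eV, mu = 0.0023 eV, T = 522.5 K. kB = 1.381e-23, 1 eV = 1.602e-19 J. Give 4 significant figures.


Step 1: (E - mu) = 0.135 eV
Step 2: x = (E-mu)*eV/(kB*T) = 0.135*1.602e-19/(1.381e-23*522.5) = 2.997
Step 3: exp(x) = 20.03
Step 4: n = 1/(exp(x)-1) = 0.05255

0.05255


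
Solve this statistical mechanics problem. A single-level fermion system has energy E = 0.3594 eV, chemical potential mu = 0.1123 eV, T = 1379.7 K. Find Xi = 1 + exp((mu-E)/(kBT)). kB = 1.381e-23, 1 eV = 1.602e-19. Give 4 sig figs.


Step 1: (mu - E) = 0.1123 - 0.3594 = -0.2471 eV
Step 2: x = (mu-E)*eV/(kB*T) = -0.2471*1.602e-19/(1.381e-23*1379.7) = -2.078
Step 3: exp(x) = 0.1252
Step 4: Xi = 1 + 0.1252 = 1.125

1.125


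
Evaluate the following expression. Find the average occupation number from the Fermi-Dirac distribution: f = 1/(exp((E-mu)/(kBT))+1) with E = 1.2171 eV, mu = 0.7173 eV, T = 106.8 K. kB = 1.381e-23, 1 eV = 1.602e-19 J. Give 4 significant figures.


Step 1: (E - mu) = 1.2171 - 0.7173 = 0.4998 eV
Step 2: Convert: (E-mu)*eV = 8.007e-20 J
Step 3: x = (E-mu)*eV/(kB*T) = 54.29
Step 4: f = 1/(exp(54.29)+1) = 2.652e-24

2.652e-24


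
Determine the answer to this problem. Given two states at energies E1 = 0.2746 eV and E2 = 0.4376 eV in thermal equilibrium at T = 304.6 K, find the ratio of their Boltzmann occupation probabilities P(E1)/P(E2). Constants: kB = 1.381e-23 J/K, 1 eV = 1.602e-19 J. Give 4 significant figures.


Step 1: Compute energy difference dE = E1 - E2 = 0.2746 - 0.4376 = -0.163 eV
Step 2: Convert to Joules: dE_J = -0.163 * 1.602e-19 = -2.611e-20 J
Step 3: Compute exponent = -dE_J / (kB * T) = -(-2.611e-20) / (1.381e-23 * 304.6) = 6.208
Step 4: P(E1)/P(E2) = exp(6.208) = 496.5

496.5


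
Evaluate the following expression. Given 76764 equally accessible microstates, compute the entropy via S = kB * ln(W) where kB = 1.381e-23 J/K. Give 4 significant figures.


Step 1: ln(W) = ln(76764) = 11.25
Step 2: S = kB * ln(W) = 1.381e-23 * 11.25
Step 3: S = 1.553e-22 J/K

1.553e-22


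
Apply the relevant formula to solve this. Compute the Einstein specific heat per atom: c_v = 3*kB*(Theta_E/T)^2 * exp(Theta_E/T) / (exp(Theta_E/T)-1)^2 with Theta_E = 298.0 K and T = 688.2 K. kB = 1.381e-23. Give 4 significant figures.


Step 1: x = Theta_E/T = 298.0/688.2 = 0.433
Step 2: x^2 = 0.1875
Step 3: exp(x) = 1.542
Step 4: c_v = 3*1.381e-23*0.1875*1.542/(1.542-1)^2 = 4.079e-23

4.079e-23


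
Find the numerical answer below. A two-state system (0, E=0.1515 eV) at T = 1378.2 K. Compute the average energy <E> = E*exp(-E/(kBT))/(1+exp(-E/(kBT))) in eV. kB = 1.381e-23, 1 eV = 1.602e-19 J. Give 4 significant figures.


Step 1: beta*E = 0.1515*1.602e-19/(1.381e-23*1378.2) = 1.275
Step 2: exp(-beta*E) = 0.2794
Step 3: <E> = 0.1515*0.2794/(1+0.2794) = 0.03308 eV

0.03308


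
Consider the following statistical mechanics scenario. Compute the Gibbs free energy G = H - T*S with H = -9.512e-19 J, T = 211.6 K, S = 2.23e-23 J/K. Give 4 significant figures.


Step 1: T*S = 211.6 * 2.23e-23 = 4.719e-21 J
Step 2: G = H - T*S = -9.512e-19 - 4.719e-21
Step 3: G = -9.559e-19 J

-9.559e-19


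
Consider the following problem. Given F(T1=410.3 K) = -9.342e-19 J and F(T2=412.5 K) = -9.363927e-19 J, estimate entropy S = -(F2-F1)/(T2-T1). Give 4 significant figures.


Step 1: dF = F2 - F1 = -9.363927e-19 - (-9.342e-19) = -2.1927e-21 J
Step 2: dT = T2 - T1 = 412.5 - 410.3 = 2.2 K
Step 3: S = -dF/dT = -(-2.1927e-21)/2.2 = 9.967e-22 J/K

9.967e-22


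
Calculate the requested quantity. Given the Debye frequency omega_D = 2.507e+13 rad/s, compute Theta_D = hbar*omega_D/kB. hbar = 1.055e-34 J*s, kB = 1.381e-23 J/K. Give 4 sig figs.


Step 1: hbar*omega_D = 1.055e-34 * 2.507e+13 = 2.645e-21 J
Step 2: Theta_D = 2.645e-21 / 1.381e-23
Step 3: Theta_D = 191.5 K

191.5


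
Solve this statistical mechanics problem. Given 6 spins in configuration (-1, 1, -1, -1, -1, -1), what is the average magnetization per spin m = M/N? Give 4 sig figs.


Step 1: Count up spins (+1): 1, down spins (-1): 5
Step 2: Total magnetization M = 1 - 5 = -4
Step 3: m = M/N = -4/6 = -0.6667

-0.6667


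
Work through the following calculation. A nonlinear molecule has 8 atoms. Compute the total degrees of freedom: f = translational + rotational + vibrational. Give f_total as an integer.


Step 1: Translational DOF = 3
Step 2: Rotational DOF (nonlinear) = 3
Step 3: Vibrational DOF = 3*8 - 6 = 18
Step 4: Total = 3 + 3 + 18 = 24

24


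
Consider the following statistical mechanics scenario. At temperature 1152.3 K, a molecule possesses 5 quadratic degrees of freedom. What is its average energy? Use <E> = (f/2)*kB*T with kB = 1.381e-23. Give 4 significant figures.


Step 1: f/2 = 5/2 = 2.5
Step 2: kB*T = 1.381e-23 * 1152.3 = 1.591e-20
Step 3: <E> = 2.5 * 1.591e-20 = 3.978e-20 J

3.978e-20


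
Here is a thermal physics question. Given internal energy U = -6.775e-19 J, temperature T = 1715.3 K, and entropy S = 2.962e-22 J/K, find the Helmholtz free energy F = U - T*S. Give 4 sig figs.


Step 1: T*S = 1715.3 * 2.962e-22 = 5.081e-19 J
Step 2: F = U - T*S = -6.775e-19 - 5.081e-19
Step 3: F = -1.186e-18 J

-1.186e-18


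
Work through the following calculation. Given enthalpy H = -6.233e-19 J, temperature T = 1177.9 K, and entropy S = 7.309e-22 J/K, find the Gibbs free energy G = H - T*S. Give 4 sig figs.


Step 1: T*S = 1177.9 * 7.309e-22 = 8.609e-19 J
Step 2: G = H - T*S = -6.233e-19 - 8.609e-19
Step 3: G = -1.484e-18 J

-1.484e-18


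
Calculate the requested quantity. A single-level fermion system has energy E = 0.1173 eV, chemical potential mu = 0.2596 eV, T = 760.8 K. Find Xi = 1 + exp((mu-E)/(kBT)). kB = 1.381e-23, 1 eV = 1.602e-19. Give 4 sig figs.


Step 1: (mu - E) = 0.2596 - 0.1173 = 0.1423 eV
Step 2: x = (mu-E)*eV/(kB*T) = 0.1423*1.602e-19/(1.381e-23*760.8) = 2.17
Step 3: exp(x) = 8.756
Step 4: Xi = 1 + 8.756 = 9.756

9.756


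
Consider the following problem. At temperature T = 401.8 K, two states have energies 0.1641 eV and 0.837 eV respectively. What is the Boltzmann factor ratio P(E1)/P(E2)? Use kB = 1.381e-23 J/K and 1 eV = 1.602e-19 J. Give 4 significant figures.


Step 1: Compute energy difference dE = E1 - E2 = 0.1641 - 0.837 = -0.6729 eV
Step 2: Convert to Joules: dE_J = -0.6729 * 1.602e-19 = -1.078e-19 J
Step 3: Compute exponent = -dE_J / (kB * T) = -(-1.078e-19) / (1.381e-23 * 401.8) = 19.43
Step 4: P(E1)/P(E2) = exp(19.43) = 2.736e+08

2.736e+08


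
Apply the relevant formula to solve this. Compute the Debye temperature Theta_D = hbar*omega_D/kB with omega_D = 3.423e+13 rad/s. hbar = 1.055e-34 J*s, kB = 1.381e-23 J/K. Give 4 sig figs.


Step 1: hbar*omega_D = 1.055e-34 * 3.423e+13 = 3.611e-21 J
Step 2: Theta_D = 3.611e-21 / 1.381e-23
Step 3: Theta_D = 261.5 K

261.5


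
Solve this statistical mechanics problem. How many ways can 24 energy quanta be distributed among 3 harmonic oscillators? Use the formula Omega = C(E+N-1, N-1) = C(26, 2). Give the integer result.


Step 1: Use binomial coefficient C(26, 2)
Step 2: Numerator = 26! / 24!
Step 3: Denominator = 2!
Step 4: Omega = 325

325


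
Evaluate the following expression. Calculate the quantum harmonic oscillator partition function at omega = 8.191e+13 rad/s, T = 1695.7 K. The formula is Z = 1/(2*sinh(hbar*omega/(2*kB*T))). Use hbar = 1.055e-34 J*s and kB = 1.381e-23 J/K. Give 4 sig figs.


Step 1: Compute x = hbar*omega/(kB*T) = 1.055e-34*8.191e+13/(1.381e-23*1695.7) = 0.369
Step 2: x/2 = 0.1845
Step 3: sinh(x/2) = 0.1856
Step 4: Z = 1/(2*0.1856) = 2.695

2.695


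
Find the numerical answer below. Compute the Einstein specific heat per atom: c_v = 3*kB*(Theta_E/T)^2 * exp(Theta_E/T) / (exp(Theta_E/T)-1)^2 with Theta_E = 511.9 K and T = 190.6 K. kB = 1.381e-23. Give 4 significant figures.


Step 1: x = Theta_E/T = 511.9/190.6 = 2.686
Step 2: x^2 = 7.213
Step 3: exp(x) = 14.67
Step 4: c_v = 3*1.381e-23*7.213*14.67/(14.67-1)^2 = 2.346e-23

2.346e-23


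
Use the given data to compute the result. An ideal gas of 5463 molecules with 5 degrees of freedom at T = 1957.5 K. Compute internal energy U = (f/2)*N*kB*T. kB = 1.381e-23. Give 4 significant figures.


Step 1: f/2 = 5/2 = 2.5
Step 2: N*kB*T = 5463*1.381e-23*1957.5 = 1.477e-16
Step 3: U = 2.5 * 1.477e-16 = 3.692e-16 J

3.692e-16


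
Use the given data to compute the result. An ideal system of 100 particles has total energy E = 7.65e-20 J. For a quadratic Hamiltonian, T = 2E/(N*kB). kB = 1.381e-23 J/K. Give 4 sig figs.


Step 1: Numerator = 2*E = 2*7.65e-20 = 1.53e-19 J
Step 2: Denominator = N*kB = 100*1.381e-23 = 1.381e-21
Step 3: T = 1.53e-19 / 1.381e-21 = 110.8 K

110.8


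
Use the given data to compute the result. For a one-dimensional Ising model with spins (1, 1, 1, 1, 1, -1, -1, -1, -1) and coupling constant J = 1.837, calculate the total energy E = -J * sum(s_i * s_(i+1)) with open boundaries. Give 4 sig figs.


Step 1: Nearest-neighbor products: 1, 1, 1, 1, -1, 1, 1, 1
Step 2: Sum of products = 6
Step 3: E = -1.837 * 6 = -11.02

-11.02


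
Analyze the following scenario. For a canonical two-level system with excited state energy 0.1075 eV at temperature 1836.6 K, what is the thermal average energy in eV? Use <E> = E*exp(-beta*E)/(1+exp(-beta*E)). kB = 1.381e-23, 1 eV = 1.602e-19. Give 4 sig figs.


Step 1: beta*E = 0.1075*1.602e-19/(1.381e-23*1836.6) = 0.679
Step 2: exp(-beta*E) = 0.5071
Step 3: <E> = 0.1075*0.5071/(1+0.5071) = 0.03617 eV

0.03617


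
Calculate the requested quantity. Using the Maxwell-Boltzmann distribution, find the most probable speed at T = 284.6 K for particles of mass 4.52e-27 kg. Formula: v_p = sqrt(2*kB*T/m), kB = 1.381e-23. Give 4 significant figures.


Step 1: Numerator = 2*kB*T = 2*1.381e-23*284.6 = 7.861e-21
Step 2: Ratio = 7.861e-21 / 4.52e-27 = 1.739e+06
Step 3: v_p = sqrt(1.739e+06) = 1319 m/s

1319


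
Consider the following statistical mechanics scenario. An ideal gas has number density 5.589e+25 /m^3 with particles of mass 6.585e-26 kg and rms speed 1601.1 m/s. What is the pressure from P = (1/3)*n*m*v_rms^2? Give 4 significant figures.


Step 1: v_rms^2 = 1601.1^2 = 2.564e+06
Step 2: n*m = 5.589e+25*6.585e-26 = 3.68
Step 3: P = (1/3)*3.68*2.564e+06 = 3.145e+06 Pa

3.145e+06


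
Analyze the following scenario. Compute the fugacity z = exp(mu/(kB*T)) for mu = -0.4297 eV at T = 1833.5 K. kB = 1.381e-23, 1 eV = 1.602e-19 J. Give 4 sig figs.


Step 1: Convert mu to Joules: -0.4297*1.602e-19 = -6.884e-20 J
Step 2: kB*T = 1.381e-23*1833.5 = 2.532e-20 J
Step 3: mu/(kB*T) = -2.719
Step 4: z = exp(-2.719) = 0.06596

0.06596


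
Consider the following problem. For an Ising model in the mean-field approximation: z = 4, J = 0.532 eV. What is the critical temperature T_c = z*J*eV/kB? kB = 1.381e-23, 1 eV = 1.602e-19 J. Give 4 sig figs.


Step 1: z*J = 4*0.532 = 2.128 eV
Step 2: Convert to Joules: 2.128*1.602e-19 = 3.409e-19 J
Step 3: T_c = 3.409e-19 / 1.381e-23 = 2.469e+04 K

2.469e+04


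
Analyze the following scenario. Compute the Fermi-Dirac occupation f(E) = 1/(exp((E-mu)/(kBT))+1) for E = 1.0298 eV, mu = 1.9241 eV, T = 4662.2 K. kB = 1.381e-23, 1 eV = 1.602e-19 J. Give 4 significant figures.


Step 1: (E - mu) = 1.0298 - 1.9241 = -0.8943 eV
Step 2: Convert: (E-mu)*eV = -1.433e-19 J
Step 3: x = (E-mu)*eV/(kB*T) = -2.225
Step 4: f = 1/(exp(-2.225)+1) = 0.9025

0.9025


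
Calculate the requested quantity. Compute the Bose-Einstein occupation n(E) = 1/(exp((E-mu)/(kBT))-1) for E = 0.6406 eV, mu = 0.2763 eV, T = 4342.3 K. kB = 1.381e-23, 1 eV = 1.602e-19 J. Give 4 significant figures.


Step 1: (E - mu) = 0.3643 eV
Step 2: x = (E-mu)*eV/(kB*T) = 0.3643*1.602e-19/(1.381e-23*4342.3) = 0.9732
Step 3: exp(x) = 2.646
Step 4: n = 1/(exp(x)-1) = 0.6074

0.6074


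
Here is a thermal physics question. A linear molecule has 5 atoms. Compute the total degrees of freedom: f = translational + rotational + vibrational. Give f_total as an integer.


Step 1: Translational DOF = 3
Step 2: Rotational DOF (linear) = 2
Step 3: Vibrational DOF = 3*5 - 5 = 10
Step 4: Total = 3 + 2 + 10 = 15

15


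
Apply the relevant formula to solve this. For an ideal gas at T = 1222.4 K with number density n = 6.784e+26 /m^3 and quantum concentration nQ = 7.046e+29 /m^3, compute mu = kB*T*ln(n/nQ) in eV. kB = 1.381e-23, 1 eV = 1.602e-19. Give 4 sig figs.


Step 1: n/nQ = 6.784e+26/7.046e+29 = 0.0009628
Step 2: ln(n/nQ) = -6.946
Step 3: mu = kB*T*ln(n/nQ) = 1.688e-20*-6.946 = -1.173e-19 J
Step 4: Convert to eV: -1.173e-19/1.602e-19 = -0.7319 eV

-0.7319


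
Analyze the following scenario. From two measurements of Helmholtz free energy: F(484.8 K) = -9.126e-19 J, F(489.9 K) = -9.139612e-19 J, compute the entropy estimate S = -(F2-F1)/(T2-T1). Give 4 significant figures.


Step 1: dF = F2 - F1 = -9.139612e-19 - (-9.126e-19) = -1.3612e-21 J
Step 2: dT = T2 - T1 = 489.9 - 484.8 = 5.1 K
Step 3: S = -dF/dT = -(-1.3612e-21)/5.1 = 2.669e-22 J/K

2.669e-22


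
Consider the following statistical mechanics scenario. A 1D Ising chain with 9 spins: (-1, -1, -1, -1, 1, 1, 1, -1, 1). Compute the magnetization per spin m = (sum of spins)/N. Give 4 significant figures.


Step 1: Count up spins (+1): 4, down spins (-1): 5
Step 2: Total magnetization M = 4 - 5 = -1
Step 3: m = M/N = -1/9 = -0.1111

-0.1111


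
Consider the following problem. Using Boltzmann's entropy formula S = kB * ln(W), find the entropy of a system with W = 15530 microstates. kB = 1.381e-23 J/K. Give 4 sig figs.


Step 1: ln(W) = ln(15530) = 9.651
Step 2: S = kB * ln(W) = 1.381e-23 * 9.651
Step 3: S = 1.333e-22 J/K

1.333e-22


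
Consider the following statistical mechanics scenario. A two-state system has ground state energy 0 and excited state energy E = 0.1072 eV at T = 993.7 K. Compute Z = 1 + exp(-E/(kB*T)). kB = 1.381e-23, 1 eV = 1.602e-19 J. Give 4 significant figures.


Step 1: Compute beta*E = E*eV/(kB*T) = 0.1072*1.602e-19/(1.381e-23*993.7) = 1.251
Step 2: exp(-beta*E) = exp(-1.251) = 0.2861
Step 3: Z = 1 + 0.2861 = 1.286

1.286


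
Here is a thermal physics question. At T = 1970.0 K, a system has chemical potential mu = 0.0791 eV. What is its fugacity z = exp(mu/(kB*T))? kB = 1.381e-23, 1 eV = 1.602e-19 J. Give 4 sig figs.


Step 1: Convert mu to Joules: 0.0791*1.602e-19 = 1.267e-20 J
Step 2: kB*T = 1.381e-23*1970.0 = 2.721e-20 J
Step 3: mu/(kB*T) = 0.4658
Step 4: z = exp(0.4658) = 1.593

1.593


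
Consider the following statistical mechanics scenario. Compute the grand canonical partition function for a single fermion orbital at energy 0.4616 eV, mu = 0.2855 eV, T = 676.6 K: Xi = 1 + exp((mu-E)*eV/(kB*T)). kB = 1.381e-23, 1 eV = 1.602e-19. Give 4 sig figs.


Step 1: (mu - E) = 0.2855 - 0.4616 = -0.1761 eV
Step 2: x = (mu-E)*eV/(kB*T) = -0.1761*1.602e-19/(1.381e-23*676.6) = -3.019
Step 3: exp(x) = 0.04884
Step 4: Xi = 1 + 0.04884 = 1.049

1.049


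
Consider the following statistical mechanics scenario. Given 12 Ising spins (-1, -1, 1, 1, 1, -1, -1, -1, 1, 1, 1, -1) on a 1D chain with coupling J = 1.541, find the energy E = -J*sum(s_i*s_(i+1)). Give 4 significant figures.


Step 1: Nearest-neighbor products: 1, -1, 1, 1, -1, 1, 1, -1, 1, 1, -1
Step 2: Sum of products = 3
Step 3: E = -1.541 * 3 = -4.623

-4.623


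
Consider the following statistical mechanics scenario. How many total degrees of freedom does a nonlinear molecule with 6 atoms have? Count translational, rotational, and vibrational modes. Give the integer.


Step 1: Translational DOF = 3
Step 2: Rotational DOF (nonlinear) = 3
Step 3: Vibrational DOF = 3*6 - 6 = 12
Step 4: Total = 3 + 3 + 12 = 18

18


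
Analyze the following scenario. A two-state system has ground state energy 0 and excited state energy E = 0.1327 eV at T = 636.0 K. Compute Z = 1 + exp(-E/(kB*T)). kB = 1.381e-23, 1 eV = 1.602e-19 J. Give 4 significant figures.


Step 1: Compute beta*E = E*eV/(kB*T) = 0.1327*1.602e-19/(1.381e-23*636.0) = 2.42
Step 2: exp(-beta*E) = exp(-2.42) = 0.08889
Step 3: Z = 1 + 0.08889 = 1.089

1.089


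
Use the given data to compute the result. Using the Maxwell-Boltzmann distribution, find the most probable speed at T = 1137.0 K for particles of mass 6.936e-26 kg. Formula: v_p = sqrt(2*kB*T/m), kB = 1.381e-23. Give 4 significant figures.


Step 1: Numerator = 2*kB*T = 2*1.381e-23*1137.0 = 3.14e-20
Step 2: Ratio = 3.14e-20 / 6.936e-26 = 4.528e+05
Step 3: v_p = sqrt(4.528e+05) = 672.9 m/s

672.9


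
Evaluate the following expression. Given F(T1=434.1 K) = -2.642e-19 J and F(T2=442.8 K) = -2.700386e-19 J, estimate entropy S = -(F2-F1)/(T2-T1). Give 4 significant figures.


Step 1: dF = F2 - F1 = -2.700386e-19 - (-2.642e-19) = -5.8386e-21 J
Step 2: dT = T2 - T1 = 442.8 - 434.1 = 8.7 K
Step 3: S = -dF/dT = -(-5.8386e-21)/8.7 = 6.711e-22 J/K

6.711e-22


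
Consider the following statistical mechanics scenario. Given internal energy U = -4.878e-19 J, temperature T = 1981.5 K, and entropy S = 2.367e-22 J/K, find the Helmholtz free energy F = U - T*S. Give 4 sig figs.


Step 1: T*S = 1981.5 * 2.367e-22 = 4.69e-19 J
Step 2: F = U - T*S = -4.878e-19 - 4.69e-19
Step 3: F = -9.568e-19 J

-9.568e-19


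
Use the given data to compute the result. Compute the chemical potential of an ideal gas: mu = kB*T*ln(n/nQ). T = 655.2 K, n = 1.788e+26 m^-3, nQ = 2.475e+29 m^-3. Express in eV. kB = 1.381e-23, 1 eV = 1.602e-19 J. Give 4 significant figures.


Step 1: n/nQ = 1.788e+26/2.475e+29 = 0.0007224
Step 2: ln(n/nQ) = -7.233
Step 3: mu = kB*T*ln(n/nQ) = 9.048e-21*-7.233 = -6.545e-20 J
Step 4: Convert to eV: -6.545e-20/1.602e-19 = -0.4085 eV

-0.4085


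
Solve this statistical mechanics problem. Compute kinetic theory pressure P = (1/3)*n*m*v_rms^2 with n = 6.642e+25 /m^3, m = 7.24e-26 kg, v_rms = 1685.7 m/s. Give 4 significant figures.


Step 1: v_rms^2 = 1685.7^2 = 2.842e+06
Step 2: n*m = 6.642e+25*7.24e-26 = 4.809
Step 3: P = (1/3)*4.809*2.842e+06 = 4.555e+06 Pa

4.555e+06


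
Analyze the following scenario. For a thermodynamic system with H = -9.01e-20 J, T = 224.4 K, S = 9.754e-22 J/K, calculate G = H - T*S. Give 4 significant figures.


Step 1: T*S = 224.4 * 9.754e-22 = 2.189e-19 J
Step 2: G = H - T*S = -9.01e-20 - 2.189e-19
Step 3: G = -3.09e-19 J

-3.09e-19


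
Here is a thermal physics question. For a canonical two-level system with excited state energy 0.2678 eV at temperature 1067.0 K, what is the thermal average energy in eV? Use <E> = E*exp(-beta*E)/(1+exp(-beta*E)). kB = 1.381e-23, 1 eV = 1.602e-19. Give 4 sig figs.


Step 1: beta*E = 0.2678*1.602e-19/(1.381e-23*1067.0) = 2.911
Step 2: exp(-beta*E) = 0.05439
Step 3: <E> = 0.2678*0.05439/(1+0.05439) = 0.01382 eV

0.01382


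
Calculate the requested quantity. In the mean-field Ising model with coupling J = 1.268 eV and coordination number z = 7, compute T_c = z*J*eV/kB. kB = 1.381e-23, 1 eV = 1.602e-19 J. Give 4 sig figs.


Step 1: z*J = 7*1.268 = 8.876 eV
Step 2: Convert to Joules: 8.876*1.602e-19 = 1.422e-18 J
Step 3: T_c = 1.422e-18 / 1.381e-23 = 1.03e+05 K

1.03e+05


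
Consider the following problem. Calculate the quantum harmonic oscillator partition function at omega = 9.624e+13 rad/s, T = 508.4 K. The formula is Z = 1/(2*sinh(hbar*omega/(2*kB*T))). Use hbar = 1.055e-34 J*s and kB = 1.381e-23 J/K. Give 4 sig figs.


Step 1: Compute x = hbar*omega/(kB*T) = 1.055e-34*9.624e+13/(1.381e-23*508.4) = 1.446
Step 2: x/2 = 0.7231
Step 3: sinh(x/2) = 0.7877
Step 4: Z = 1/(2*0.7877) = 0.6347

0.6347


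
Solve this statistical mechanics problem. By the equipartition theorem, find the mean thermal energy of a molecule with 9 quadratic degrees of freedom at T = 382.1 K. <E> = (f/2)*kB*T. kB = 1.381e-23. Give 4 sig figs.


Step 1: f/2 = 9/2 = 4.5
Step 2: kB*T = 1.381e-23 * 382.1 = 5.277e-21
Step 3: <E> = 4.5 * 5.277e-21 = 2.375e-20 J

2.375e-20


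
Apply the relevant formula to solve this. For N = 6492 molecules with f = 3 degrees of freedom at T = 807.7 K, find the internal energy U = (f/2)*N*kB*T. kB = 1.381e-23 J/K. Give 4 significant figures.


Step 1: f/2 = 3/2 = 1.5
Step 2: N*kB*T = 6492*1.381e-23*807.7 = 7.241e-17
Step 3: U = 1.5 * 7.241e-17 = 1.086e-16 J

1.086e-16


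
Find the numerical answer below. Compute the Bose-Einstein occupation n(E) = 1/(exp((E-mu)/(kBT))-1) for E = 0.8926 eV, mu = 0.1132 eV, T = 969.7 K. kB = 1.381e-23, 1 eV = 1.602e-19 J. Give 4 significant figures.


Step 1: (E - mu) = 0.7794 eV
Step 2: x = (E-mu)*eV/(kB*T) = 0.7794*1.602e-19/(1.381e-23*969.7) = 9.324
Step 3: exp(x) = 1.12e+04
Step 4: n = 1/(exp(x)-1) = 8.928e-05

8.928e-05


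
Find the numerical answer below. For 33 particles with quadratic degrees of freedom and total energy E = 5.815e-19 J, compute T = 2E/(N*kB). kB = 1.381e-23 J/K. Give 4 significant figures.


Step 1: Numerator = 2*E = 2*5.815e-19 = 1.163e-18 J
Step 2: Denominator = N*kB = 33*1.381e-23 = 4.557e-22
Step 3: T = 1.163e-18 / 4.557e-22 = 2552 K

2552


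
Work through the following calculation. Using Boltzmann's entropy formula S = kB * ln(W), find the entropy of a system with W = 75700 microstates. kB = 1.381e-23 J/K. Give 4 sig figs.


Step 1: ln(W) = ln(75700) = 11.23
Step 2: S = kB * ln(W) = 1.381e-23 * 11.23
Step 3: S = 1.551e-22 J/K

1.551e-22


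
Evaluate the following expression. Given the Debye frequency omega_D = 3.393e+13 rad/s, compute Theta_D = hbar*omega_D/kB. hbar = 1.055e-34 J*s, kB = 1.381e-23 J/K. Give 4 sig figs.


Step 1: hbar*omega_D = 1.055e-34 * 3.393e+13 = 3.58e-21 J
Step 2: Theta_D = 3.58e-21 / 1.381e-23
Step 3: Theta_D = 259.2 K

259.2
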